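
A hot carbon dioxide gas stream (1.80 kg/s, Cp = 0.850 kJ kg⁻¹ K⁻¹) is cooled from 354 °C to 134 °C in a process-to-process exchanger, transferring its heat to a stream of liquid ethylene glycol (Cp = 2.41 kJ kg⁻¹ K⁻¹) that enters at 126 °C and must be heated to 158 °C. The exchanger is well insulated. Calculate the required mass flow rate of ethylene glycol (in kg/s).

ṁ_c = 4.36 kg/s

Heat released by hot stream: Q = 1.80 × 0.850 × (354 − 134) = 336.6 kJ/s
Energy balance on cold side (adiabatic exchanger): Q = ṁ_c·Cp_c·(T_c,out − T_c,in)
ṁ_c = 336.6 / [2.41 × (158 − 126)] = 4.3646 kg/s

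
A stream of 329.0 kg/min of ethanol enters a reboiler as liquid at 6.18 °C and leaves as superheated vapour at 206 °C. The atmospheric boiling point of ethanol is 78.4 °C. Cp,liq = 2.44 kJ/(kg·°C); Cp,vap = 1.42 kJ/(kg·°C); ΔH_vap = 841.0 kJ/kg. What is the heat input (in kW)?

liquid 6.18→78.4 °C: 176.22 kJ/kg
vaporisation at 78.4 °C: 841 kJ/kg
vapour 78.4→206 °C: 181.19 kJ/kg
Δh = 176.22 + 841 + 181.19 = 1198.4 kJ/kg
Q = ṁ·Δh = 329.0 kg/min × 1198.4 kJ/kg = 394280 kJ/min
|Q| = 6571.3 kW

Q = 6570 kW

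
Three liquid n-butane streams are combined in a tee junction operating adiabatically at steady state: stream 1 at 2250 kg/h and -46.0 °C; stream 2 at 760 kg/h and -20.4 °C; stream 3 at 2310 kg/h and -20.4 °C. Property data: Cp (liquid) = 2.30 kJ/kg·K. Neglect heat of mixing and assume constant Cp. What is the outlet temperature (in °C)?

T_out = -31.2 °C

Energy balance with Q = 0: Σ ṁᵢCp,ᵢ(T_out − Tᵢ) = 0
Σ ṁᵢCp,ᵢTᵢ = 2250×2.30×-46.0 + 760×2.30×-20.4 + 2310×2.30×-20.4 = -382090
Σ ṁᵢCp,ᵢ = 2250×2.30 + 760×2.30 + 2310×2.30 = 12236
T_out = -382090 / 12236 = -31.227 °C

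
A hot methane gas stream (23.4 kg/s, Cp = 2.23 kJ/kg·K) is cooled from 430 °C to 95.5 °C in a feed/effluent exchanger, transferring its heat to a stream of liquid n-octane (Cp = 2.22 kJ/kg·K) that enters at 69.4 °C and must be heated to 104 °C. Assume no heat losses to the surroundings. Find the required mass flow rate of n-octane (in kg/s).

Heat released by hot stream: Q = 23.4 × 2.23 × (430 − 95.5) = 17455 kJ/s
Energy balance on cold side (adiabatic exchanger): Q = ṁ_c·Cp_c·(T_c,out − T_c,in)
ṁ_c = 17455 / [2.22 × (104 − 69.4)] = 227.24 kg/s

ṁ_c = 227 kg/s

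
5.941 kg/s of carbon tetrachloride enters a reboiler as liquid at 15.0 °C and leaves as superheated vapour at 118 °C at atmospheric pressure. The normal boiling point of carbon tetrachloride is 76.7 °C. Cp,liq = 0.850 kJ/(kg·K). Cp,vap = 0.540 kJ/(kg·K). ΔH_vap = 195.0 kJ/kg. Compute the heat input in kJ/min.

liquid 15.0→76.7 °C: 52.445 kJ/kg
vaporisation at 76.7 °C: 195 kJ/kg
vapour 76.7→118 °C: 22.302 kJ/kg
Δh = 52.445 + 195 + 22.302 = 269.75 kJ/kg
Q = ṁ·Δh = 5.941 kg/s × 269.75 kJ/kg = 1602.6 kJ/s
|Q| = 1602.6 kW = 96154 kJ/min

Q = 96200 kJ/min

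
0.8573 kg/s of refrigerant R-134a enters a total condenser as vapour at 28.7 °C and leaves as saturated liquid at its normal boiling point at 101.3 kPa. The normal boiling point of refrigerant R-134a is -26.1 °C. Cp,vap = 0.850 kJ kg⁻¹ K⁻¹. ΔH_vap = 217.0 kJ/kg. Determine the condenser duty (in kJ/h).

vapour 28.7→-26.1 °C: -46.58 kJ/kg
condensation at -26.1 °C: -217 kJ/kg
Δh = -46.58 + -217 = -263.58 kJ/kg
Q = ṁ·Δh = 0.8573 kg/s × -263.58 kJ/kg = -225.97 kJ/s
|Q| = 225.97 kW = 813480 kJ/h

Q_c = 813000 kJ/h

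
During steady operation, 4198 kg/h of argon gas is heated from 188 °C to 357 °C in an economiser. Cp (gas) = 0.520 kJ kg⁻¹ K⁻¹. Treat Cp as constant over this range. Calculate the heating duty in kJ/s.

Q = ṁ·Cp·ΔT = 4198 × 0.520 × (357 − 188) = 368920 kJ/h
Converting: 368920 / 3600 s = 102.48 kW

Q = 102 kJ/s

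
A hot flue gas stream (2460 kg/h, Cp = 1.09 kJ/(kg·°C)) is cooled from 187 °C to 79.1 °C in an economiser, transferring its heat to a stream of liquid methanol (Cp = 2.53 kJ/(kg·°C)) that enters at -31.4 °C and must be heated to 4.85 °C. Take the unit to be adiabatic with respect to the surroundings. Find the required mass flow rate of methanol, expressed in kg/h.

Heat released by hot stream: Q = 2460 × 1.09 × (187 − 79.1) = 289320 kJ/h
Energy balance on cold side (adiabatic exchanger): Q = ṁ_c·Cp_c·(T_c,out − T_c,in)
ṁ_c = 289320 / [2.53 × (4.85 − -31.4)] = 3154.7 kg/h

ṁ_c = 3150 kg/h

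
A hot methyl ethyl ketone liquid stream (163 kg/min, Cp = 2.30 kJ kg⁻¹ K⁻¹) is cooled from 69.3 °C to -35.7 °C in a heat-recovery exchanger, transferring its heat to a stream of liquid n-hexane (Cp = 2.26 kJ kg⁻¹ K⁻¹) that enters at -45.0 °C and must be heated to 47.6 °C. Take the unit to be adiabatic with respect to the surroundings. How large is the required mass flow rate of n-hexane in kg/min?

Heat released by hot stream: Q = 163 × 2.30 × (69.3 − -35.7) = 39364 kJ/min
Energy balance on cold side (adiabatic exchanger): Q = ṁ_c·Cp_c·(T_c,out − T_c,in)
ṁ_c = 39364 / [2.26 × (47.6 − -45.0)] = 188.1 kg/min

ṁ_c = 188 kg/min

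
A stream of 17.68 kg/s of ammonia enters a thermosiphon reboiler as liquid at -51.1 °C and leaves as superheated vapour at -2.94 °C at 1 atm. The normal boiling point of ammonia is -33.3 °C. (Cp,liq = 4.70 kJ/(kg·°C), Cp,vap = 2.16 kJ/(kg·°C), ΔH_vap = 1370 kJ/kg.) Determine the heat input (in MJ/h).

Q = 96700 MJ/h

liquid -51.1→-33.3 °C: 83.66 kJ/kg
vaporisation at -33.3 °C: 1370 kJ/kg
vapour -33.3→-2.94 °C: 65.578 kJ/kg
Δh = 83.66 + 1370 + 65.578 = 1519.2 kJ/kg
Q = ṁ·Δh = 17.68 kg/s × 1519.2 kJ/kg = 26860 kJ/s
|Q| = 26860 kW = 96696 MJ/h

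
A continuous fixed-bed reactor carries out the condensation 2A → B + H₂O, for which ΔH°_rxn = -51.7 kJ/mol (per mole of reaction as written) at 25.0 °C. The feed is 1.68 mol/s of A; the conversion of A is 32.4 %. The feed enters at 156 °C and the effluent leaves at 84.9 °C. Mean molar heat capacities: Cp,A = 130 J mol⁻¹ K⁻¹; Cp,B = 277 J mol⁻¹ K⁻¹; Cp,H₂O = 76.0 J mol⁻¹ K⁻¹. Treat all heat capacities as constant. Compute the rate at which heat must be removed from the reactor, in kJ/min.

Q_out = 1680 kJ/min

Extent of reaction ξ = 0.324 × 1.68 / 2 = 0.27216 mol/s
Reaction term: ξ·ΔH°_rxn = 0.27216 × -51.7 = -14.071 kJ/s
Sensible, feed 156→25 °C: -28.61 kJ/s
Outlet flows (mol/s): A 1.1357, B 0.27216, H₂O 0.27216
Sensible, products 25→84.9 °C: 14.598 kJ/s
Q = ΔH = -28.083 kJ/s = -28.083 kW
Heat removed = 1685 kJ/min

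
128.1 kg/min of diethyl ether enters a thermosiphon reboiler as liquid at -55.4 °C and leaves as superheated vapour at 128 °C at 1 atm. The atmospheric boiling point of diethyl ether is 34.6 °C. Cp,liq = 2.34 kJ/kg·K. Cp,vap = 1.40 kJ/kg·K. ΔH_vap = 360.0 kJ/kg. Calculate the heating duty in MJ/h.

liquid -55.4→34.6 °C: 210.6 kJ/kg
vaporisation at 34.6 °C: 360 kJ/kg
vapour 34.6→128 °C: 130.76 kJ/kg
Δh = 210.6 + 360 + 130.76 = 701.36 kJ/kg
Q = ṁ·Δh = 128.1 kg/min × 701.36 kJ/kg = 89844 kJ/min
|Q| = 1497.4 kW = 5390.7 MJ/h

Q = 5390 MJ/h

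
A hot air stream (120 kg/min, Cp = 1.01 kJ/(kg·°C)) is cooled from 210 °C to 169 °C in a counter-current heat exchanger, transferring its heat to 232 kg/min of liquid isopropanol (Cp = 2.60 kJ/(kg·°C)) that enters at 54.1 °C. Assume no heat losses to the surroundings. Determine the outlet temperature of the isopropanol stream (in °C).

T_c,out = 62.3 °C

Heat released by hot stream: Q = 120 × 1.01 × (210 − 169) = 4969.2 kJ/min
Energy balance on cold side (adiabatic exchanger): Q = ṁ_c·Cp_c·(T_c,out − T_c,in)
T_c,out = 54.1 + 4969.2/(232 × 2.60) = 62.338 °C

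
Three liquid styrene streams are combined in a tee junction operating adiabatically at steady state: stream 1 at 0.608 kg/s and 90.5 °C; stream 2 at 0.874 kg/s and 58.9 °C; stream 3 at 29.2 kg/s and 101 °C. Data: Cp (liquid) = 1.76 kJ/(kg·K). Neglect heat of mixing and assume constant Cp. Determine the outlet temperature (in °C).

Adiabatic, steady state ⇒ Σ ṁᵢCp,ᵢ(T_out − Tᵢ) = 0
T_out = Σ ṁᵢCp,ᵢTᵢ / Σ ṁᵢCp,ᵢ
      = 5378 / 54 = 99.593 °C

T_out = 99.6 °C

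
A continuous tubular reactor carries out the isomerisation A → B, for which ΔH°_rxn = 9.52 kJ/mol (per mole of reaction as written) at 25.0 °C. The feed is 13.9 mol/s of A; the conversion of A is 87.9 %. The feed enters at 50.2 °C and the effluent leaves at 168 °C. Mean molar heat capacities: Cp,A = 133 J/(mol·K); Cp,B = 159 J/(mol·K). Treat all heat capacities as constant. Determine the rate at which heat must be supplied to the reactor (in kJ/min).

Extent of reaction ξ = 0.879 × 13.9 = 12.218 mol/s
Reaction term: ξ·ΔH°_rxn = 12.218 × 9.52 = 116.32 kJ/s
Sensible, feed 50.2→25 °C: -46.587 kJ/s
Outlet flows (mol/s): A 1.6819, B 12.218
Sensible, products 25→168 °C: 309.79 kJ/s
Q = ΔH = 379.52 kJ/s = 379.52 kW
Heat supplied = 22771 kJ/min

Q_in = 22800 kJ/min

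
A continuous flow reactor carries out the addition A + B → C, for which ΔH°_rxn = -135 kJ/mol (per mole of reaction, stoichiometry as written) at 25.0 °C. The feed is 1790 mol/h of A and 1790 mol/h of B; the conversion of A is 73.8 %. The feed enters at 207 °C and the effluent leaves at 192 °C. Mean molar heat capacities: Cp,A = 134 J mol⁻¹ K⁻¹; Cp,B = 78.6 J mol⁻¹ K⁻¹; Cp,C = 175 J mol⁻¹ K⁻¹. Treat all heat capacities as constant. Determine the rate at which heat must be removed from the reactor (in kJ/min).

Extent of reaction ξ = 0.738 × 1790 = 1321 mol/h
Reaction term: ξ·ΔH°_rxn = 1321 × -135 = -178340 kJ/h
Sensible, feed 207→25 °C: -69261 kJ/h
Outlet flows (mol/h): A 468.98, B 468.98, C 1321
Sensible, products 25→192 °C: 55258 kJ/h
Q = ΔH = -192340 kJ/h = -53.428 kW
Heat removed = 3205.7 kJ/min

Q_out = 3210 kJ/min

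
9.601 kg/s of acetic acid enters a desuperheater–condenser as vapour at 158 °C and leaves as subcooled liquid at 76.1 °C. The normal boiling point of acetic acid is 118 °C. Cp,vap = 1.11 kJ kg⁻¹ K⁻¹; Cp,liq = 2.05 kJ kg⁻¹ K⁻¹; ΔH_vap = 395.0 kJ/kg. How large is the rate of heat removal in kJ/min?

Q_c = 303000 kJ/min

vapour 158→118 °C: -44.4 kJ/kg
condensation at 118 °C: -395 kJ/kg
liquid 118→76.1 °C: -85.895 kJ/kg
Δh = -44.4 + -395 + -85.895 = -525.3 kJ/kg
Q = ṁ·Δh = 9.601 kg/s × -525.3 kJ/kg = -5043.4 kJ/s
|Q| = 5043.4 kW = 302600 kJ/min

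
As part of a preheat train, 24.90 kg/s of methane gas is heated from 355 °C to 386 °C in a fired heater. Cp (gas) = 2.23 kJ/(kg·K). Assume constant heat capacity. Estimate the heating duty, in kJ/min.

Q = ṁ·Cp·ΔT = 24.90 × 2.23 × (386 − 355) = 1721.3 kJ/s
Heating duty = 103280 kJ/min

Q = 103000 kJ/min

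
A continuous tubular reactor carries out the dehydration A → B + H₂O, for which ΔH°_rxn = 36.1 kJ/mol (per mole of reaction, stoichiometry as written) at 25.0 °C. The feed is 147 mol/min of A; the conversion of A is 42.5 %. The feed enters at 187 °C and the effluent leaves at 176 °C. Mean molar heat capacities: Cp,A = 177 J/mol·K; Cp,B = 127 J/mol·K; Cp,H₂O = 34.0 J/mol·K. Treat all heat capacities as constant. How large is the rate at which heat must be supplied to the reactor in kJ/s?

Q_in = 30.3 kJ/s

Extent of reaction ξ = 0.425 × 147 = 62.475 mol/min
Reaction term: ξ·ΔH°_rxn = 62.475 × 36.1 = 2255.3 kJ/min
Sensible, feed 187→25 °C: -4215.1 kJ/min
Outlet flows (mol/min): A 84.525, B 62.475, H₂O 62.475
Sensible, products 25→176 °C: 3777.9 kJ/min
Q = ΔH = 1818.2 kJ/min = 30.303 kW
Heat supplied = 30.303 kJ/s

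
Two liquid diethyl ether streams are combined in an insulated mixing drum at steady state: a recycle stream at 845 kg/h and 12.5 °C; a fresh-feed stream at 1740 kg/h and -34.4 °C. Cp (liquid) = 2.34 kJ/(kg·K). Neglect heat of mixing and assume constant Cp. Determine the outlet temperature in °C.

No heat crosses the boundary, so H_out = H_in.
T_out = Σ ṁᵢCp,ᵢTᵢ / Σ ṁᵢCp,ᵢ
      = -115350 / 6048.9 = -19.069 °C

T_out = -19.1 °C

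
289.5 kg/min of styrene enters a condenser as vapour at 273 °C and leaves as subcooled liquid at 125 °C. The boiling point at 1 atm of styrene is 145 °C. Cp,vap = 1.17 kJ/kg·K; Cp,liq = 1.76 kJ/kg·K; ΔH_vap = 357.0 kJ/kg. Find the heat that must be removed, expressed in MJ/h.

vapour 273→145 °C: -149.76 kJ/kg
condensation at 145 °C: -357 kJ/kg
liquid 145→125 °C: -35.2 kJ/kg
Δh = -149.76 + -357 + -35.2 = -541.96 kJ/kg
Q = ṁ·Δh = 289.5 kg/min × -541.96 kJ/kg = -156900 kJ/min
|Q| = 2615 kW = 9413.8 MJ/h

Q_c = 9410 MJ/h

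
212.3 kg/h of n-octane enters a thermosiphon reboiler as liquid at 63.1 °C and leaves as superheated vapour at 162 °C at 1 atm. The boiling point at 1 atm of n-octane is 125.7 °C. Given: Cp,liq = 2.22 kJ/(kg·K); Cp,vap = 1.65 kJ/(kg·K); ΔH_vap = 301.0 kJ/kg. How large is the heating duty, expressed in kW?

Q = 29.5 kW

liquid 63.1→125.7 °C: 138.97 kJ/kg
vaporisation at 125.7 °C: 301 kJ/kg
vapour 125.7→162 °C: 59.895 kJ/kg
Δh = 138.97 + 301 + 59.895 = 499.87 kJ/kg
Q = ṁ·Δh = 212.3 kg/h × 499.87 kJ/kg = 106120 kJ/h
|Q| = 29.478 kW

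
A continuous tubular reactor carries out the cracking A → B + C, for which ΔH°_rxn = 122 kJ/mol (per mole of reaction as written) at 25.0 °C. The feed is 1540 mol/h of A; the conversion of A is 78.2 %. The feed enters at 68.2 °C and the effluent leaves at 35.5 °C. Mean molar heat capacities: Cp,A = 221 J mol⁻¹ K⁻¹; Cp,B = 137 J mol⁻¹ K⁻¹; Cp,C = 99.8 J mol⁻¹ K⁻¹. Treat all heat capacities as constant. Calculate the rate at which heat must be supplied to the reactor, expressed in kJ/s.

Q_in = 37.8 kJ/s

Extent of reaction ξ = 0.782 × 1540 = 1204.3 mol/h
Reaction term: ξ·ΔH°_rxn = 1204.3 × 122 = 146920 kJ/h
Sensible, feed 68.2→25 °C: -14703 kJ/h
Outlet flows (mol/h): A 335.72, B 1204.3, C 1204.3
Sensible, products 25→35.5 °C: 3773.4 kJ/h
Q = ΔH = 135990 kJ/h = 37.776 kW
Heat supplied = 37.776 kJ/s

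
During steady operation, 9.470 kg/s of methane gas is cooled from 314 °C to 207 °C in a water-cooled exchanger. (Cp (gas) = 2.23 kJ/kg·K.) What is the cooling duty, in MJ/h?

Q = ṁ·Cp·ΔT = 9.470 × 2.23 × (207 − 314) = -2259.6 kJ/s
Cooling duty = 8134.7 MJ/h

Q_c = 8130 MJ/h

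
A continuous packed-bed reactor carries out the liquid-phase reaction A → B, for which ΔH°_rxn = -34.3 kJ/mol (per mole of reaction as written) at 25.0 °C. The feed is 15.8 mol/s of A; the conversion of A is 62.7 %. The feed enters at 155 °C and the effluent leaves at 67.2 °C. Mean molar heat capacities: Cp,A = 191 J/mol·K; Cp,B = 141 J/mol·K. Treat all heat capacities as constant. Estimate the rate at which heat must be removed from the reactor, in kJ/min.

Extent of reaction ξ = 0.627 × 15.8 = 9.9066 mol/s
Reaction term: ξ·ΔH°_rxn = 9.9066 × -34.3 = -339.8 kJ/s
Sensible, feed 155→25 °C: -392.31 kJ/s
Outlet flows (mol/s): A 5.8934, B 9.9066
Sensible, products 25→67.2 °C: 106.45 kJ/s
Q = ΔH = -625.66 kJ/s = -625.66 kW
Heat removed = 37540 kJ/min

Q_out = 37500 kJ/min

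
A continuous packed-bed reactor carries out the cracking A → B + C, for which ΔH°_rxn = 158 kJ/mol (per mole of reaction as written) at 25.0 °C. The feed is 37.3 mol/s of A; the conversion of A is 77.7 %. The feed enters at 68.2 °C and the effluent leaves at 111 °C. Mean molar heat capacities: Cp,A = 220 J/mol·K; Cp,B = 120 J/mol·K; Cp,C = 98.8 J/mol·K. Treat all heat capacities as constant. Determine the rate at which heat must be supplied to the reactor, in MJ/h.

Q_in = 17700 MJ/h

Extent of reaction ξ = 0.777 × 37.3 = 28.982 mol/s
Reaction term: ξ·ΔH°_rxn = 28.982 × 158 = 4579.2 kJ/s
Sensible, feed 68.2→25 °C: -354.5 kJ/s
Outlet flows (mol/s): A 8.3179, B 28.982, C 28.982
Sensible, products 25→111 °C: 702.73 kJ/s
Q = ΔH = 4927.4 kJ/s = 4927.4 kW
Heat supplied = 17739 MJ/h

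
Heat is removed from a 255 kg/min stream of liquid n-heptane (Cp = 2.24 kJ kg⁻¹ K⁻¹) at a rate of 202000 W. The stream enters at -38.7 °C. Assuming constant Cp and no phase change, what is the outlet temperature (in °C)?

T_out = -59.9 °C

Q = 202000 W = 12120 kJ/min
ΔT = Q/(ṁ·Cp) = 12120/(255×2.24) = 21.218 K
T_out = -38.7 − 21.218 = -59.918 °C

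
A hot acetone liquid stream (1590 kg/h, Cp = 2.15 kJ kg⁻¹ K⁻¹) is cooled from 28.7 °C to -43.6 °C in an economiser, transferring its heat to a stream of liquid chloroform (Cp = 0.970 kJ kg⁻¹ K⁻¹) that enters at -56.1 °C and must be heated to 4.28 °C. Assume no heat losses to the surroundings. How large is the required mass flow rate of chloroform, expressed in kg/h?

ṁ_c = 4220 kg/h

Heat released by hot stream: Q = 1590 × 2.15 × (28.7 − -43.6) = 247160 kJ/h
Energy balance on cold side (adiabatic exchanger): Q = ṁ_c·Cp_c·(T_c,out − T_c,in)
ṁ_c = 247160 / [0.970 × (4.28 − -56.1)] = 4220 kg/h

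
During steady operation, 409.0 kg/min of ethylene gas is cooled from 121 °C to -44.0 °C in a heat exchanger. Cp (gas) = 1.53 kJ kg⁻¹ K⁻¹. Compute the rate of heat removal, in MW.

Q = ṁ·Cp·ΔT = 409.0 × 1.53 × (-44.0 − 121) = -103250 kJ/min
Converting: 103250 / 60 s = 1720.9 kW
Cooling duty = 1.7209 MW

Q_c = 1.72 MW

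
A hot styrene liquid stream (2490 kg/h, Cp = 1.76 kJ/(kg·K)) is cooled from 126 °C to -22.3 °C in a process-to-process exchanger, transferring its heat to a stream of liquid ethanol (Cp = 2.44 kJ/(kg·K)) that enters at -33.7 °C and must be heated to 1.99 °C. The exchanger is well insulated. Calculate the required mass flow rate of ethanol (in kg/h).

ṁ_c = 7460 kg/h

Heat released by hot stream: Q = 2490 × 1.76 × (126 − -22.3) = 649910 kJ/h
Energy balance on cold side (adiabatic exchanger): Q = ṁ_c·Cp_c·(T_c,out − T_c,in)
ṁ_c = 649910 / [2.44 × (1.99 − -33.7)] = 7463.1 kg/h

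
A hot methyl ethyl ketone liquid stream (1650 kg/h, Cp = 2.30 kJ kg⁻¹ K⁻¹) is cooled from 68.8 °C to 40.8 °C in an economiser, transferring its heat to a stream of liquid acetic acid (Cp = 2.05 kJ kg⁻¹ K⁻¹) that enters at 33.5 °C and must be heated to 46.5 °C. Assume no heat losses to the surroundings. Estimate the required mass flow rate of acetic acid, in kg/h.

ṁ_c = 3990 kg/h

Heat released by hot stream: Q = 1650 × 2.30 × (68.8 − 40.8) = 106260 kJ/h
Energy balance on cold side (adiabatic exchanger): Q = ṁ_c·Cp_c·(T_c,out − T_c,in)
ṁ_c = 106260 / [2.05 × (46.5 − 33.5)] = 3987.2 kg/h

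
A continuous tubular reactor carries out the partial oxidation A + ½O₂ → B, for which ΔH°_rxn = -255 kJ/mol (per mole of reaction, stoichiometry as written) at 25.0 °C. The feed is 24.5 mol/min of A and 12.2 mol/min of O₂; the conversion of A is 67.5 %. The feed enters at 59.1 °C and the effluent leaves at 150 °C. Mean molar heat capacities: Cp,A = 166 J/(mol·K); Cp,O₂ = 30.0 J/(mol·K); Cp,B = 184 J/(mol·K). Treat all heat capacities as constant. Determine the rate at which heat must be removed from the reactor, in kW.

Q_out = 63.5 kW

Extent of reaction ξ = 0.675 × 24.5 = 16.538 mol/min
Reaction term: ξ·ΔH°_rxn = 16.538 × -255 = -4217.1 kJ/min
Sensible, feed 59.1→25 °C: -151.17 kJ/min
Outlet flows (mol/min): A 7.9625, O₂ 3.9312, B 16.538
Sensible, products 25→150 °C: 560.33 kJ/min
Q = ΔH = -3807.9 kJ/min = -63.465 kW
Heat removed = 63.465 kW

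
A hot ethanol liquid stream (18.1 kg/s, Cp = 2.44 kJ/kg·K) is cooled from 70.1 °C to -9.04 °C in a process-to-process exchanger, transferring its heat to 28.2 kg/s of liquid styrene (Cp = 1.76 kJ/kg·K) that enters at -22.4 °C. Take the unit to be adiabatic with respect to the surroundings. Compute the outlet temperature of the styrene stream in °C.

T_c,out = 48.0 °C

Heat released by hot stream: Q = 18.1 × 2.44 × (70.1 − -9.04) = 3495.1 kJ/s
Energy balance on cold side (adiabatic exchanger): Q = ṁ_c·Cp_c·(T_c,out − T_c,in)
T_c,out = -22.4 + 3495.1/(28.2 × 1.76) = 48.021 °C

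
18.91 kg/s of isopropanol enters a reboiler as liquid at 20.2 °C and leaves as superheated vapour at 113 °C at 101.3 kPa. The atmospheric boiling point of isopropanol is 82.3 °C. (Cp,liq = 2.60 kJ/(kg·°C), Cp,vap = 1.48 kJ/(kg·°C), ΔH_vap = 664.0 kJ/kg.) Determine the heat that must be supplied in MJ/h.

liquid 20.2→82.3 °C: 161.46 kJ/kg
vaporisation at 82.3 °C: 664 kJ/kg
vapour 82.3→113 °C: 45.436 kJ/kg
Δh = 161.46 + 664 + 45.436 = 870.9 kJ/kg
Q = ṁ·Δh = 18.91 kg/s × 870.9 kJ/kg = 16469 kJ/s
|Q| = 16469 kW = 59287 MJ/h

Q = 59300 MJ/h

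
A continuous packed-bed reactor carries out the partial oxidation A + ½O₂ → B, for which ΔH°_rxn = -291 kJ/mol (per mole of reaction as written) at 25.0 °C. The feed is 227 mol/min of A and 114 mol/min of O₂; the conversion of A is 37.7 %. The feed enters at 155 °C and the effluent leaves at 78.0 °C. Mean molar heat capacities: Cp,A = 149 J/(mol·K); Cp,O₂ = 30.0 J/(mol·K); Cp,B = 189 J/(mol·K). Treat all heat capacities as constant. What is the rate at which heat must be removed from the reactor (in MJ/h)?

Q_out = 1660 MJ/h

Extent of reaction ξ = 0.377 × 227 = 85.579 mol/min
Reaction term: ξ·ΔH°_rxn = 85.579 × -291 = -24903 kJ/min
Sensible, feed 155→25 °C: -4841.6 kJ/min
Outlet flows (mol/min): A 141.42, O₂ 71.21, B 85.579
Sensible, products 25→78.0 °C: 2087.3 kJ/min
Q = ΔH = -27658 kJ/min = -460.96 kW
Heat removed = 1659.5 MJ/h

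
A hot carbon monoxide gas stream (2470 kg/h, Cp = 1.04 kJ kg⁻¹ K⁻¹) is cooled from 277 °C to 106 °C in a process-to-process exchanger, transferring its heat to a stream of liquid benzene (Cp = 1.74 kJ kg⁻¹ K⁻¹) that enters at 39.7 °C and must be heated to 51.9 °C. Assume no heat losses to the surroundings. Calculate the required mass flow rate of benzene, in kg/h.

Heat released by hot stream: Q = 2470 × 1.04 × (277 − 106) = 439260 kJ/h
Energy balance on cold side (adiabatic exchanger): Q = ṁ_c·Cp_c·(T_c,out − T_c,in)
ṁ_c = 439260 / [1.74 × (51.9 − 39.7)] = 20693 kg/h

ṁ_c = 20700 kg/h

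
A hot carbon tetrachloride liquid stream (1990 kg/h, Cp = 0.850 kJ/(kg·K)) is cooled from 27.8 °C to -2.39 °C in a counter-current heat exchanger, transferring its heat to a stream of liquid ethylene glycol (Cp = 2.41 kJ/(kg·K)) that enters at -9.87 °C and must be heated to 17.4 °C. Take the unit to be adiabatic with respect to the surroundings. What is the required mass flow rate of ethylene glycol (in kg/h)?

Heat released by hot stream: Q = 1990 × 0.850 × (27.8 − -2.39) = 51066 kJ/h
Energy balance on cold side (adiabatic exchanger): Q = ṁ_c·Cp_c·(T_c,out − T_c,in)
ṁ_c = 51066 / [2.41 × (17.4 − -9.87)] = 777.02 kg/h

ṁ_c = 777 kg/h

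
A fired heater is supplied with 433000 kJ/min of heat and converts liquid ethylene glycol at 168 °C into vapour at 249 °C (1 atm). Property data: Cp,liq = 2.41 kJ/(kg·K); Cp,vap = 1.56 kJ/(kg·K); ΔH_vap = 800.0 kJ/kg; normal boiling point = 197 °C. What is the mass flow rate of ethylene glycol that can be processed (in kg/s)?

Δh = 2.41×(197−168) + 800.0 + 1.56×(249−197) = 951.01 kJ/kg
Q = 433000 kJ/min = 7216.7 kJ/s = 7216.7 kJ/s
ṁ = Q/Δh = 7216.7 / 951.01 = 7.5884 kg/s

ṁ = 7.59 kg/s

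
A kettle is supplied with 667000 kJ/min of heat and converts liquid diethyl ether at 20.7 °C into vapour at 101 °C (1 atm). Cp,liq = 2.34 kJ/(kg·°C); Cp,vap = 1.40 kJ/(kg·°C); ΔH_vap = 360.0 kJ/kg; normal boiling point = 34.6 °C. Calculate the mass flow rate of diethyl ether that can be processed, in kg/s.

Δh = 2.34×(34.6−20.7) + 360.0 + 1.40×(101−34.6) = 485.49 kJ/kg
Q = 667000 kJ/min = 11117 kJ/s = 11117 kJ/s
ṁ = Q/Δh = 11117 / 485.49 = 22.898 kg/s

ṁ = 22.9 kg/s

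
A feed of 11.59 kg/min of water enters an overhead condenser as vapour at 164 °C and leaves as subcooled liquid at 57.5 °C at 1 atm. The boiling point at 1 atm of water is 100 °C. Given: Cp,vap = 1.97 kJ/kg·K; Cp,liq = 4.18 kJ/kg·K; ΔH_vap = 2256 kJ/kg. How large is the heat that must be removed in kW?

Q_c = 494 kW

vapour 164→100 °C: -126.08 kJ/kg
condensation at 100 °C: -2256 kJ/kg
liquid 100→57.5 °C: -177.65 kJ/kg
Δh = -126.08 + -2256 + -177.65 = -2559.7 kJ/kg
Q = ṁ·Δh = 11.59 kg/min × -2559.7 kJ/kg = -29667 kJ/min
|Q| = 494.45 kW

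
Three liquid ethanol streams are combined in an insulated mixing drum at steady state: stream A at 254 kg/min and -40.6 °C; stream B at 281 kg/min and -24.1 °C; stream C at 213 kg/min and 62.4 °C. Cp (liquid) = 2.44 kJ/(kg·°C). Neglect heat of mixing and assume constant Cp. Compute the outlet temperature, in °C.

Energy balance with Q = 0: Σ ṁᵢCp,ᵢ(T_out − Tᵢ) = 0
Σ ṁᵢCp,ᵢTᵢ = 254×2.44×-40.6 + 281×2.44×-24.1 + 213×2.44×62.4 = -9255.7
Σ ṁᵢCp,ᵢ = 254×2.44 + 281×2.44 + 213×2.44 = 1825.1
T_out = -9255.7 / 1825.1 = -5.0713 °C

T_out = -5.07 °C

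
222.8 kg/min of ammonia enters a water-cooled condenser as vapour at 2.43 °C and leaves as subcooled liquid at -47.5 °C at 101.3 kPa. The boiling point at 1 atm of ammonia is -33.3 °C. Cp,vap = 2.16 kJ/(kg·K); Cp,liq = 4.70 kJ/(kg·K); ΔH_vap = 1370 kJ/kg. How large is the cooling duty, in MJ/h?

vapour 2.43→-33.3 °C: -77.177 kJ/kg
condensation at -33.3 °C: -1370 kJ/kg
liquid -33.3→-47.5 °C: -66.74 kJ/kg
Δh = -77.177 + -1370 + -66.74 = -1513.9 kJ/kg
Q = ṁ·Δh = 222.8 kg/min × -1513.9 kJ/kg = -337300 kJ/min
|Q| = 5621.7 kW = 20238 MJ/h

Q_c = 20200 MJ/h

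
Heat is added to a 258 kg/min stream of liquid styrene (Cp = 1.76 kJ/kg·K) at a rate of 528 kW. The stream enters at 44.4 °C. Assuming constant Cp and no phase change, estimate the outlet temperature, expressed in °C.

Q = 528 kW = 31680 kJ/min
ΔT = Q/(ṁ·Cp) = 31680/(258×1.76) = 69.767 K
T_out = 44.4 + 69.767 = 114.17 °C

T_out = 114 °C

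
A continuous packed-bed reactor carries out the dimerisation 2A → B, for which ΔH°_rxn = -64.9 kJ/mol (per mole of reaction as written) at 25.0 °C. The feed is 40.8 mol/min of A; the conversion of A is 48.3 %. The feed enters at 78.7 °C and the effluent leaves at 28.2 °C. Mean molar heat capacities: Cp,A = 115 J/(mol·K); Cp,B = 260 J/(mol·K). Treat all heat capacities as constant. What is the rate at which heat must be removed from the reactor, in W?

Q_out = 14600 W

Extent of reaction ξ = 0.483 × 40.8 / 2 = 9.8532 mol/min
Reaction term: ξ·ΔH°_rxn = 9.8532 × -64.9 = -639.47 kJ/min
Sensible, feed 78.7→25 °C: -251.96 kJ/min
Outlet flows (mol/min): A 21.094, B 9.8532
Sensible, products 25→28.2 °C: 15.96 kJ/min
Q = ΔH = -875.47 kJ/min = -14.591 kW
Heat removed = 14591 W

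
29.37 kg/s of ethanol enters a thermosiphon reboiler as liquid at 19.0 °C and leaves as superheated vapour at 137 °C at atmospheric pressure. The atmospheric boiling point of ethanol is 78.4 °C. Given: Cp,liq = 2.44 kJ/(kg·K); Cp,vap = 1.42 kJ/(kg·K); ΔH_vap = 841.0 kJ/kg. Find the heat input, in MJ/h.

liquid 19.0→78.4 °C: 144.94 kJ/kg
vaporisation at 78.4 °C: 841 kJ/kg
vapour 78.4→137 °C: 83.212 kJ/kg
Δh = 144.94 + 841 + 83.212 = 1069.1 kJ/kg
Q = ṁ·Δh = 29.37 kg/s × 1069.1 kJ/kg = 31401 kJ/s
|Q| = 31401 kW = 113040 MJ/h

Q = 113000 MJ/h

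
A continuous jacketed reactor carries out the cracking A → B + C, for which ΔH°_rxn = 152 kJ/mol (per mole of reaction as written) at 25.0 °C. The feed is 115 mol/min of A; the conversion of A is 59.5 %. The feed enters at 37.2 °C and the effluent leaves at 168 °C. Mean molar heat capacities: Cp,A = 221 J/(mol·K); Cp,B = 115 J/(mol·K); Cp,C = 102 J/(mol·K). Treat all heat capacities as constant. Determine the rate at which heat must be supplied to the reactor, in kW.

Extent of reaction ξ = 0.595 × 115 = 68.425 mol/min
Reaction term: ξ·ΔH°_rxn = 68.425 × 152 = 10401 kJ/min
Sensible, feed 37.2→25 °C: -310.06 kJ/min
Outlet flows (mol/min): A 46.575, B 68.425, C 68.425
Sensible, products 25→168 °C: 3595.2 kJ/min
Q = ΔH = 13686 kJ/min = 228.1 kW
Heat supplied = 228.1 kW

Q_in = 228 kW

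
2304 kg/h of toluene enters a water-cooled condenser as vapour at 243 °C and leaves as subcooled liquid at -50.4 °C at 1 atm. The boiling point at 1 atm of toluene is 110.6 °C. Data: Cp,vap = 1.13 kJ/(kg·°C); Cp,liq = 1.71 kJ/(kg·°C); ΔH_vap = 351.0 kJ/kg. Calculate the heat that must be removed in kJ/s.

Q_c = 497 kJ/s

vapour 243→110.6 °C: -149.61 kJ/kg
condensation at 110.6 °C: -351 kJ/kg
liquid 110.6→-50.4 °C: -275.31 kJ/kg
Δh = -149.61 + -351 + -275.31 = -775.92 kJ/kg
Q = ṁ·Δh = 2304 kg/h × -775.92 kJ/kg = -1.7877e+06 kJ/h
|Q| = 496.59 kW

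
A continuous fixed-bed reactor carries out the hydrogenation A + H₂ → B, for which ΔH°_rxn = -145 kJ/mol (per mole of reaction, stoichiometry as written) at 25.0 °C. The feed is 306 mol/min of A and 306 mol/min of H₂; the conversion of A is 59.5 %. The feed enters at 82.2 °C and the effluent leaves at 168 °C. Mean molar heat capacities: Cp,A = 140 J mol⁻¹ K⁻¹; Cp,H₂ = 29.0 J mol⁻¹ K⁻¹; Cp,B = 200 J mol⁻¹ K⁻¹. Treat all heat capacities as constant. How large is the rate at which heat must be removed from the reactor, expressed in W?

Extent of reaction ξ = 0.595 × 306 = 182.07 mol/min
Reaction term: ξ·ΔH°_rxn = 182.07 × -145 = -26400 kJ/min
Sensible, feed 82.2→25 °C: -2958 kJ/min
Outlet flows (mol/min): A 123.93, H₂ 123.93, B 182.07
Sensible, products 25→168 °C: 8202.2 kJ/min
Q = ΔH = -21156 kJ/min = -352.6 kW
Heat removed = 352600 W

Q_out = 353000 W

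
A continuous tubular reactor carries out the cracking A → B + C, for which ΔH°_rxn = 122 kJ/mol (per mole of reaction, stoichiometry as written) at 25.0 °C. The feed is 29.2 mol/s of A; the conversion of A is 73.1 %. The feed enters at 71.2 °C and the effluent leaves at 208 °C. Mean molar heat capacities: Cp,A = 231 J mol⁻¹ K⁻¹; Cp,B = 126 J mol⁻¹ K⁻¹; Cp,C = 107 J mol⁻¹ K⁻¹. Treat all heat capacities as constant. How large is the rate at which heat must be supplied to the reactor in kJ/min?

Extent of reaction ξ = 0.731 × 29.2 = 21.345 mol/s
Reaction term: ξ·ΔH°_rxn = 21.345 × 122 = 2604.1 kJ/s
Sensible, feed 71.2→25 °C: -311.63 kJ/s
Outlet flows (mol/s): A 7.8548, B 21.345, C 21.345
Sensible, products 25→208 °C: 1242.2 kJ/s
Q = ΔH = 3534.7 kJ/s = 3534.7 kW
Heat supplied = 212080 kJ/min

Q_in = 212000 kJ/min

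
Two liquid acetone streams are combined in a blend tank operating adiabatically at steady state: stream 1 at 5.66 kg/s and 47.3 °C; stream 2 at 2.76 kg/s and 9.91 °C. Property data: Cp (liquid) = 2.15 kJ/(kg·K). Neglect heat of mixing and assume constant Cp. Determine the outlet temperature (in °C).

Adiabatic, steady state ⇒ Σ ṁᵢCp,ᵢ(T_out − Tᵢ) = 0
Σ ṁᵢCp,ᵢTᵢ = 5.66×2.15×47.3 + 2.76×2.15×9.91 = 634.4
Σ ṁᵢCp,ᵢ = 5.66×2.15 + 2.76×2.15 = 18.103
T_out = 634.4 / 18.103 = 35.044 °C

T_out = 35.0 °C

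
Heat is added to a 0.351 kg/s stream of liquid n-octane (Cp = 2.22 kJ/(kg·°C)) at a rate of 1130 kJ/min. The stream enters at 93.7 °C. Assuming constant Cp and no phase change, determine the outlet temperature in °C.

T_out = 118 °C

Q = 1130 kJ/min = 18.833 kJ/s
ΔT = Q/(ṁ·Cp) = 18.833/(0.351×2.22) = 24.169 K
T_out = 93.7 + 24.169 = 117.87 °C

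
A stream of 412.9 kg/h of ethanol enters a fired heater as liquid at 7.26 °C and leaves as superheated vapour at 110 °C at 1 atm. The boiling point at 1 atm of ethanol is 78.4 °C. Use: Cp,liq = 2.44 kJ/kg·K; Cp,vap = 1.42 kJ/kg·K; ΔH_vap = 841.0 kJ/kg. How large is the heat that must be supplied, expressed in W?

Q = 122000 W

liquid 7.26→78.4 °C: 173.58 kJ/kg
vaporisation at 78.4 °C: 841 kJ/kg
vapour 78.4→110 °C: 44.872 kJ/kg
Δh = 173.58 + 841 + 44.872 = 1059.5 kJ/kg
Q = ṁ·Δh = 412.9 kg/h × 1059.5 kJ/kg = 437450 kJ/h
|Q| = 121.51 kW = 121510 W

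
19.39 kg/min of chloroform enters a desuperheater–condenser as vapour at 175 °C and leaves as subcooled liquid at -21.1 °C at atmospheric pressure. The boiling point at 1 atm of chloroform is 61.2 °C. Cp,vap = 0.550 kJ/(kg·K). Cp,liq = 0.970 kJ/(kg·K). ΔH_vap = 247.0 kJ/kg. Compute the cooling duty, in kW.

vapour 175→61.2 °C: -62.59 kJ/kg
condensation at 61.2 °C: -247 kJ/kg
liquid 61.2→-21.1 °C: -79.831 kJ/kg
Δh = -62.59 + -247 + -79.831 = -389.42 kJ/kg
Q = ṁ·Δh = 19.39 kg/min × -389.42 kJ/kg = -7550.9 kJ/min
|Q| = 125.85 kW

Q_c = 126 kW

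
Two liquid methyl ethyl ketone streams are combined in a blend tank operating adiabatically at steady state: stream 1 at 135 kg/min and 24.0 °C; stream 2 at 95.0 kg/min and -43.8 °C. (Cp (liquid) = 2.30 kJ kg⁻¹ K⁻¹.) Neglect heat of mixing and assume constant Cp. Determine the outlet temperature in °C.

T_out = -4.00 °C

Energy balance with Q = 0: Σ ṁᵢCp,ᵢ(T_out − Tᵢ) = 0
T_out = Σ ṁᵢCp,ᵢTᵢ / Σ ṁᵢCp,ᵢ
      = -2118.3 / 529 = -4.0043 °C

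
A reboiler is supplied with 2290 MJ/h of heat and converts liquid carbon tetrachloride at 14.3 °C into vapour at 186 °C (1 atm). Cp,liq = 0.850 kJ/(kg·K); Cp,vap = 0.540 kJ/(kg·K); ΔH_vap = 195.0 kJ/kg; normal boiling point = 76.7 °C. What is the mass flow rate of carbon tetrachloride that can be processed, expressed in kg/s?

Δh = 0.850×(76.7−14.3) + 195.0 + 0.540×(186−76.7) = 307.06 kJ/kg
Q = 2290 MJ/h = 636.11 kJ/s = 636.11 kJ/s
ṁ = Q/Δh = 636.11 / 307.06 = 2.0716 kg/s

ṁ = 2.07 kg/s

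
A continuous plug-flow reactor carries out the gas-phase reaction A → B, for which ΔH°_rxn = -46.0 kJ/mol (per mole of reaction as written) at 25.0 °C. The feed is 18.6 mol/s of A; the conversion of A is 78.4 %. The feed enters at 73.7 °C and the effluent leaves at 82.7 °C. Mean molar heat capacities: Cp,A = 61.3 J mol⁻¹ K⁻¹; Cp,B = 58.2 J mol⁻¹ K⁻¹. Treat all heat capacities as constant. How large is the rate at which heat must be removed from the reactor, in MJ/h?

Extent of reaction ξ = 0.784 × 18.6 = 14.582 mol/s
Reaction term: ξ·ΔH°_rxn = 14.582 × -46.0 = -670.79 kJ/s
Sensible, feed 73.7→25 °C: -55.527 kJ/s
Outlet flows (mol/s): A 4.0176, B 14.582
Sensible, products 25→82.7 °C: 63.18 kJ/s
Q = ΔH = -663.14 kJ/s = -663.14 kW
Heat removed = 2387.3 MJ/h

Q_out = 2390 MJ/h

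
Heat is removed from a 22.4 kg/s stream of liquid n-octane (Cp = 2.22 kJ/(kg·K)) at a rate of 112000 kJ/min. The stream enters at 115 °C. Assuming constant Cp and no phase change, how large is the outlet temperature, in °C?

Q = 112000 kJ/min = 1866.7 kJ/s
ΔT = Q/(ṁ·Cp) = 1866.7/(22.4×2.22) = 37.538 K
T_out = 115 − 37.538 = 77.462 °C

T_out = 77.5 °C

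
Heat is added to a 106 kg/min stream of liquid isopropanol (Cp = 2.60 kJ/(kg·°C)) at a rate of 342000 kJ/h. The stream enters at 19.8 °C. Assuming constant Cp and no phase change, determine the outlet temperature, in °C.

T_out = 40.5 °C

Q = 342000 kJ/h = 5700 kJ/min
ΔT = Q/(ṁ·Cp) = 5700/(106×2.60) = 20.682 K
T_out = 19.8 + 20.682 = 40.482 °C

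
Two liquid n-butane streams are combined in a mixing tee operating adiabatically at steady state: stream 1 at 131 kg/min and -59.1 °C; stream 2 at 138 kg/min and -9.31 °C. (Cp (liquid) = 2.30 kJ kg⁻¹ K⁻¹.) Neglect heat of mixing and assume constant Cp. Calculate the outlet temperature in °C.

T_out = -33.6 °C

Adiabatic, steady state ⇒ Σ ṁᵢCp,ᵢ(T_out − Tᵢ) = 0
Σ ṁᵢCp,ᵢTᵢ = 131×2.30×-59.1 + 138×2.30×-9.31 = -20762
Σ ṁᵢCp,ᵢ = 131×2.30 + 138×2.30 = 618.7
T_out = -20762 / 618.7 = -33.557 °C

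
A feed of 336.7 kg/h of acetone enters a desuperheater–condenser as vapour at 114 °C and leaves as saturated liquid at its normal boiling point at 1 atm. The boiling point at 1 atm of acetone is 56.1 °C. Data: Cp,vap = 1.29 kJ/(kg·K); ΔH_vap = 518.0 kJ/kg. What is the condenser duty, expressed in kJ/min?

Q_c = 3330 kJ/min

vapour 114→56.1 °C: -74.691 kJ/kg
condensation at 56.1 °C: -518 kJ/kg
Δh = -74.691 + -518 = -592.69 kJ/kg
Q = ṁ·Δh = 336.7 kg/h × -592.69 kJ/kg = -199560 kJ/h
|Q| = 55.433 kW = 3326 kJ/min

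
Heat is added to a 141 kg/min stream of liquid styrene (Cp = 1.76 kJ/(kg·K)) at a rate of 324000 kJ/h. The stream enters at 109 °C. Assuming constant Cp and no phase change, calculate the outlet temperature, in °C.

T_out = 131 °C

Q = 324000 kJ/h = 5400 kJ/min
ΔT = Q/(ṁ·Cp) = 5400/(141×1.76) = 21.76 K
T_out = 109 + 21.76 = 130.76 °C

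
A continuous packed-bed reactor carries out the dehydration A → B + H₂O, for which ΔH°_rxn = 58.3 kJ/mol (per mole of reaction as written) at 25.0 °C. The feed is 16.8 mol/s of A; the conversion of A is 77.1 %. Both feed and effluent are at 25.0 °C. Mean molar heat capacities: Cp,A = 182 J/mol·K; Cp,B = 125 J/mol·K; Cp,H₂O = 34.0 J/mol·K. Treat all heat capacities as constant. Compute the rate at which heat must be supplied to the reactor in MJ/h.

Q_in = 2720 MJ/h

Extent of reaction ξ = 0.771 × 16.8 = 12.953 mol/s
Reaction term: ξ·ΔH°_rxn = 12.953 × 58.3 = 755.15 kJ/s
Q = ΔH = 755.15 kJ/s = 755.15 kW
Heat supplied = 2718.5 MJ/h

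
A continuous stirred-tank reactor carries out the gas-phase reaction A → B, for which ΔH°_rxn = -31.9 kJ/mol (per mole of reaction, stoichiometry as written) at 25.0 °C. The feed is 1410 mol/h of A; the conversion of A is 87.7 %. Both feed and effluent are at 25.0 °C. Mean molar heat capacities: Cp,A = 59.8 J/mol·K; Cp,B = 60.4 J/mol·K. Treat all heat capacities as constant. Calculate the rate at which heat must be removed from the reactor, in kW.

Q_out = 11.0 kW

Extent of reaction ξ = 0.877 × 1410 = 1236.6 mol/h
Reaction term: ξ·ΔH°_rxn = 1236.6 × -31.9 = -39447 kJ/h
Q = ΔH = -39447 kJ/h = -10.957 kW
Heat removed = 10.957 kW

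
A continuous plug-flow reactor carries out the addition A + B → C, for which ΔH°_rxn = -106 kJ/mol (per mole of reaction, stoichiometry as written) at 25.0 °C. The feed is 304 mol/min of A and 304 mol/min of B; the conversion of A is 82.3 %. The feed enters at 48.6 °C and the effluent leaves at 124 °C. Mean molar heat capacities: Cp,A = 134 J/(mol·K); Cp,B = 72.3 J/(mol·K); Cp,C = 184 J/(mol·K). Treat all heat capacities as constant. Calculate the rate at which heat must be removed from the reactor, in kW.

Q_out = 372 kW

Extent of reaction ξ = 0.823 × 304 = 250.19 mol/min
Reaction term: ξ·ΔH°_rxn = 250.19 × -106 = -26520 kJ/min
Sensible, feed 48.6→25 °C: -1480.1 kJ/min
Outlet flows (mol/min): A 53.808, B 53.808, C 250.19
Sensible, products 25→124 °C: 5656.5 kJ/min
Q = ΔH = -22344 kJ/min = -372.4 kW
Heat removed = 372.4 kW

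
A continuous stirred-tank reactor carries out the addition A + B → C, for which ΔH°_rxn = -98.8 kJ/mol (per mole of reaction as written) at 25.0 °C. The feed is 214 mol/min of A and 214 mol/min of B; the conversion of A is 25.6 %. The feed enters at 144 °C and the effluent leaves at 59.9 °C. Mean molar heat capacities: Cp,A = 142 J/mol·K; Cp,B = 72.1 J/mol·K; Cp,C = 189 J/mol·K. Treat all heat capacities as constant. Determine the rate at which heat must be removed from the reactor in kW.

Q_out = 155 kW

Extent of reaction ξ = 0.256 × 214 = 54.784 mol/min
Reaction term: ξ·ΔH°_rxn = 54.784 × -98.8 = -5412.7 kJ/min
Sensible, feed 144→25 °C: -5452.3 kJ/min
Outlet flows (mol/min): A 159.22, B 159.22, C 54.784
Sensible, products 25→59.9 °C: 1551 kJ/min
Q = ΔH = -9313.9 kJ/min = -155.23 kW
Heat removed = 155.23 kW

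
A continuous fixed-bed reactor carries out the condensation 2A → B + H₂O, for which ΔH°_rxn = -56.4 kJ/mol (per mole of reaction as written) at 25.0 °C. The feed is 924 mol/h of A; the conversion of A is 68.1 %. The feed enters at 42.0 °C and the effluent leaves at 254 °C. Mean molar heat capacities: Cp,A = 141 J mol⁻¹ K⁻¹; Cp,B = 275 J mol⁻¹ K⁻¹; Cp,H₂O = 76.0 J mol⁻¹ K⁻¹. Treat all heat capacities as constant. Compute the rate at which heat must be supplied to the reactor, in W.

Q_in = 4120 W

Extent of reaction ξ = 0.681 × 924 / 2 = 314.62 mol/h
Reaction term: ξ·ΔH°_rxn = 314.62 × -56.4 = -17745 kJ/h
Sensible, feed 42.0→25 °C: -2214.8 kJ/h
Outlet flows (mol/h): A 294.76, B 314.62, H₂O 314.62
Sensible, products 25→254 °C: 34806 kJ/h
Q = ΔH = 14847 kJ/h = 4.1241 kW
Heat supplied = 4124.1 W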